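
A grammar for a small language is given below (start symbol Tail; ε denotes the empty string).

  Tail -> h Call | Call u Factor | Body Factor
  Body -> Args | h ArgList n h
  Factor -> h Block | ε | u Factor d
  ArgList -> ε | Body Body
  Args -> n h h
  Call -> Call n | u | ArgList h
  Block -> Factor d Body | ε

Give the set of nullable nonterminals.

Directly nullable (have an ε-production): Factor, ArgList, Block.
No other nonterminal has a production whose RHS symbols are all nullable.

{ ArgList, Block, Factor }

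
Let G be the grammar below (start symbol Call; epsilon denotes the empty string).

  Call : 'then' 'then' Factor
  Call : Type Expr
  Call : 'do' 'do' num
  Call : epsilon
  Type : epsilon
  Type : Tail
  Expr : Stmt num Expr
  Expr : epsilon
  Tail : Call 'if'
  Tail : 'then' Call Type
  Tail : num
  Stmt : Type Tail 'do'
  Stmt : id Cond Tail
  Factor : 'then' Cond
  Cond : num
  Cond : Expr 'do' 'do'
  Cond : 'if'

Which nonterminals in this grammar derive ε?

{ Call, Expr, Type }

Directly nullable (have an epsilon-production): Call, Type, Expr.
No other nonterminal has a production whose RHS symbols are all nullable.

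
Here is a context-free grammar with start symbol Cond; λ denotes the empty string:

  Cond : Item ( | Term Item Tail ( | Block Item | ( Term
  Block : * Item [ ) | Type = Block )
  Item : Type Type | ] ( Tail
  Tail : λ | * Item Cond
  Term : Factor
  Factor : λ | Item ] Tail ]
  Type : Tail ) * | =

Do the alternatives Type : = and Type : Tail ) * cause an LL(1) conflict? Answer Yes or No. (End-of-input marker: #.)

FIRST(=) = { = } and FIRST(Tail ) *) = { ), * }.
The FIRST sets are disjoint and neither alternative is nullable — no conflict.

No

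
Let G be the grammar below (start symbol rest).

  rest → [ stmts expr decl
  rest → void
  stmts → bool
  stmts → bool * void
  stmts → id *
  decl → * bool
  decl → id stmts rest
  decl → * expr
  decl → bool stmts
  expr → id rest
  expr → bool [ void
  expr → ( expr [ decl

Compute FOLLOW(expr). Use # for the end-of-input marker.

{ #, *, [, bool, id }

In rest → [ stmts expr decl: add FIRST(decl) = { *, bool, id }.
In decl → * expr: expr is at the end, add FOLLOW(decl) = { #, *, [, bool, id }.
In expr → ( expr [ decl: add FIRST([ decl) = { [ }.
Union: FOLLOW(expr) = { #, *, [, bool, id }.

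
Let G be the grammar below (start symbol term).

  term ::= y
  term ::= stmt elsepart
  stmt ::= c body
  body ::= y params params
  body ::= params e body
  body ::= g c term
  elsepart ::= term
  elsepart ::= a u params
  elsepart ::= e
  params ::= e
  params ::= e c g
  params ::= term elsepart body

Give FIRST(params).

{ c, e, y }

params ::= e contributes {e}.
params ::= e c g contributes {e}.
From params ::= term elsepart body: add FIRST(term) = { c, y }.
Union: FIRST(params) = { c, e, y }.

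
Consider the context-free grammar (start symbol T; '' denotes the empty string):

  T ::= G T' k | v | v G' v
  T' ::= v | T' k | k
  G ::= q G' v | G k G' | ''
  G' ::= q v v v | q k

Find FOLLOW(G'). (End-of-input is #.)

In T ::= v G' v: add FIRST(v) = { v }.
In G ::= q G' v: add FIRST(v) = { v }.
In G ::= G k G': G' is at the end, add FOLLOW(G) = { k, v }.
Union: FOLLOW(G') = { k, v }.

{ k, v }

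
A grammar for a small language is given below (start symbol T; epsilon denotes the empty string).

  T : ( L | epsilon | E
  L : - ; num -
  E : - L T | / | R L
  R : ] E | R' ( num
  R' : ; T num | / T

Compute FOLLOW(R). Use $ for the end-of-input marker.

In E : R L: add FIRST(L) = { - }.
Union: FOLLOW(R) = { - }.

{ - }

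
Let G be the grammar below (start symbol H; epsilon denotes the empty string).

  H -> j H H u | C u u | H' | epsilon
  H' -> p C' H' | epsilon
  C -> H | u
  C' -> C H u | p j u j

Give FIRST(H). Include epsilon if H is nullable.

{ j, p, u, epsilon }

H -> j H H u contributes {j}.
From H -> C u u: C nullable, take FIRST(C) ∪ {u} = { j, p, u }.
From H -> H': add FIRST(H') = { p, epsilon } (including epsilon since H' is nullable).
H -> epsilon contributes epsilon.
Union: FIRST(H) = { j, p, u, epsilon }.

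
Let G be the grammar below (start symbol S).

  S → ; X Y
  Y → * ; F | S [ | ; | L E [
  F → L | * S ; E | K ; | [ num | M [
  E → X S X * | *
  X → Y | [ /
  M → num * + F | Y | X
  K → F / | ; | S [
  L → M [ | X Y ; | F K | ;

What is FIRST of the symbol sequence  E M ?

Add FIRST(E) = { *, ;, [, num }; E is not nullable, stop.

{ *, ;, [, num }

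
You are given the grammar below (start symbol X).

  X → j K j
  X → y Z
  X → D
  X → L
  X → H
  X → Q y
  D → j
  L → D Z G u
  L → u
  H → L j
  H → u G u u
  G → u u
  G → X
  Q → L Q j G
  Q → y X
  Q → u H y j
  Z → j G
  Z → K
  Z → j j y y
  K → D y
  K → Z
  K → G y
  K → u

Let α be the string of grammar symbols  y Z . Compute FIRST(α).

y is a terminal; add {y} and stop.

{ y }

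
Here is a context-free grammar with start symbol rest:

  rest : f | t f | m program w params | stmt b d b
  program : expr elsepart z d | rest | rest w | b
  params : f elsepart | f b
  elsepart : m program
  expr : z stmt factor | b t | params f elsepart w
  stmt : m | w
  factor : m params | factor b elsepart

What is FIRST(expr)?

expr : z stmt factor contributes {z}.
expr : b t contributes {b}.
From expr : params f elsepart w: add FIRST(params) = { f }.
Union: FIRST(expr) = { b, f, z }.

{ b, f, z }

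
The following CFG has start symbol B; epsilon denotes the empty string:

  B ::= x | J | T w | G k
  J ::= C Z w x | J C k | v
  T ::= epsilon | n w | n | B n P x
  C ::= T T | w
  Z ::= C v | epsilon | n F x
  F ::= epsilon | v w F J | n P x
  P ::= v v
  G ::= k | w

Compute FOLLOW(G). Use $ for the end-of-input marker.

In B ::= G k: add FIRST(k) = { k }.
Union: FOLLOW(G) = { k }.

{ k }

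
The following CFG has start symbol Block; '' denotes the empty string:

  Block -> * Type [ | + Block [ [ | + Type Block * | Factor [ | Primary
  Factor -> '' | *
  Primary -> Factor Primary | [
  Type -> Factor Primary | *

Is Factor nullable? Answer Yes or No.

Factor has an ''-production, so Factor ⇒ ''.

Yes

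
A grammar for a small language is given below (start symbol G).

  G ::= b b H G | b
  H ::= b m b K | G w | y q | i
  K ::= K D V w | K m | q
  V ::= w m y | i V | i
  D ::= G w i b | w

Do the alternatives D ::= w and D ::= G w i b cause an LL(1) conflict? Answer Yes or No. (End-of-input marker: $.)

FIRST(w) = { w } and FIRST(G w i b) = { b }.
The FIRST sets are disjoint and neither alternative is nullable — no conflict.

No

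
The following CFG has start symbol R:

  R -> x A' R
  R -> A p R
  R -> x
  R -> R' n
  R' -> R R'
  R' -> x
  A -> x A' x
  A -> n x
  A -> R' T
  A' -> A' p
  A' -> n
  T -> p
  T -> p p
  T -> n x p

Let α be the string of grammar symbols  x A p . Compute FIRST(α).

{ x }

x is a terminal; add {x} and stop.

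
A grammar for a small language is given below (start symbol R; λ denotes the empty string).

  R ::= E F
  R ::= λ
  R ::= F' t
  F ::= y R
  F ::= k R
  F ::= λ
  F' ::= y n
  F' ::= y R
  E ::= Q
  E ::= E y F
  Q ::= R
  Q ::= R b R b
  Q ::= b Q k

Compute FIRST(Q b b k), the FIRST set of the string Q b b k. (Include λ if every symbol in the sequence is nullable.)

{ b, k, y }

Add FIRST(Q)\{λ} = { b, k, y }; Q is nullable, continue.
b is a terminal; add {b} and stop.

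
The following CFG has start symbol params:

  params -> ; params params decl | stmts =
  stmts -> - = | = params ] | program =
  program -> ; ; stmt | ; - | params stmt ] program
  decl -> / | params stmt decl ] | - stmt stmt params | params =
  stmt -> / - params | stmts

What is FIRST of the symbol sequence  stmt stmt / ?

{ -, /, ;, = }

Add FIRST(stmt) = { -, /, ;, = }; stmt is not nullable, stop.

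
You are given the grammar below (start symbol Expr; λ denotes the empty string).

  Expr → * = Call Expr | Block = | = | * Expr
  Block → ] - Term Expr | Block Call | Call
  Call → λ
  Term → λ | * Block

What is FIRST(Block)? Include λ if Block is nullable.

Block → ] - Term Expr contributes {]}.
From Block → Block Call: Block, Call nullable, take FIRST(Block) ∪ FIRST(Call) = { ] }; also λ since the whole RHS is nullable.
From Block → Call: add FIRST(Call) = { λ } (including λ since Call is nullable).
Union: FIRST(Block) = { ], λ }.

{ ], λ }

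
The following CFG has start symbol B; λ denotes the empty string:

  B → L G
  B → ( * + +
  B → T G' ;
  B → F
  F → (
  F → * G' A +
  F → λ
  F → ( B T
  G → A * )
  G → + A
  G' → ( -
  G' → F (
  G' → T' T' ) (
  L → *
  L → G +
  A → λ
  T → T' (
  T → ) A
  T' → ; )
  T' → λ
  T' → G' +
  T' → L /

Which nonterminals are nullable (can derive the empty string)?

{ A, B, F, T' }

Directly nullable (have an λ-production): F, A, T'.
B → F with every symbol nullable, so B is nullable.
No other nonterminal has a production whose RHS symbols are all nullable.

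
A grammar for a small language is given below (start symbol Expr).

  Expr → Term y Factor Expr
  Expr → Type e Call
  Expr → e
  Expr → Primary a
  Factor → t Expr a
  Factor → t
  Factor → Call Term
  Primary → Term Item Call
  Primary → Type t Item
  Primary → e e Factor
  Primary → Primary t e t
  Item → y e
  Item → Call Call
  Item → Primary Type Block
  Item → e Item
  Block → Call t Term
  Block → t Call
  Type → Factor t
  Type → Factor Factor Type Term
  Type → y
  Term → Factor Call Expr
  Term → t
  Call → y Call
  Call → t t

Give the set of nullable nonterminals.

{ } (none)

No nonterminal has an empty production or an RHS whose symbols are all nullable.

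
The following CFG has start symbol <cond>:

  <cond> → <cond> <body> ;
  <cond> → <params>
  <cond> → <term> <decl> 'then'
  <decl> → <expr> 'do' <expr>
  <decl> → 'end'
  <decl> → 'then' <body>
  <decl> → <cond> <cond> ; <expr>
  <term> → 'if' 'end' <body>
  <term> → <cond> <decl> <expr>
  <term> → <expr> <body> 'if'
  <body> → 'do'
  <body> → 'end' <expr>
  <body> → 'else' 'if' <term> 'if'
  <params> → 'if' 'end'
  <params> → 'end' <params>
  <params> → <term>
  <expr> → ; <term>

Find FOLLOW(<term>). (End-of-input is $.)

{ $, 'do', 'else', 'end', 'if', 'then', ; }

In <cond> → <term> <decl> 'then': add FIRST(<decl> 'then') = { 'end', 'if', 'then', ; }.
In <body> → 'else' 'if' <term> 'if': add FIRST('if') = { 'if' }.
In <params> → <term>: <term> is at the end, add FOLLOW(<params>) = { $, 'do', 'else', 'end', 'if', 'then', ; }.
In <expr> → ; <term>: <term> is at the end, add FOLLOW(<expr>) = { $, 'do', 'else', 'end', 'if', 'then', ; }.
Union: FOLLOW(<term>) = { $, 'do', 'else', 'end', 'if', 'then', ; }.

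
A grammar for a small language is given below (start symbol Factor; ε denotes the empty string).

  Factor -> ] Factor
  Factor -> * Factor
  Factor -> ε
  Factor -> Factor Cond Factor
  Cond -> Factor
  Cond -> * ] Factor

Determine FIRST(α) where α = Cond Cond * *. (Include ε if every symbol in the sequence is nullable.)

{ *, ] }

Add FIRST(Cond)\{ε} = { *, ] }; Cond is nullable, continue.
Add FIRST(Cond)\{ε} = { *, ] }; Cond is nullable, continue.
* is a terminal; add {*} and stop.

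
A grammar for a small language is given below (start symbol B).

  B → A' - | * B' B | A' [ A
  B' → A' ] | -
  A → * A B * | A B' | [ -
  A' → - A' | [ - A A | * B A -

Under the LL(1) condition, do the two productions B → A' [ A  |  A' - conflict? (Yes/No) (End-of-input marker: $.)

FIRST(A' [ A) = { *, -, [ } and FIRST(A' -) = { *, -, [ }.
Both contain *, so the two alternatives are not disjoint — LL(1) conflict.

Yes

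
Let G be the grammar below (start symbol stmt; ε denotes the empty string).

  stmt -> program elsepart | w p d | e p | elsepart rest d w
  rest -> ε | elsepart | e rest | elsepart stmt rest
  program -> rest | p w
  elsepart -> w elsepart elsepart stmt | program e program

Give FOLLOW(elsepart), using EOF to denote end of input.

In stmt -> program elsepart: elsepart is at the end, add FOLLOW(stmt) = { EOF, d, e, p, w }.
In stmt -> elsepart rest d w: add FIRST(rest d w) = { d, e, p, w }.
In rest -> elsepart: elsepart is at the end, add FOLLOW(rest) = { EOF, d, e, p, w }.
In rest -> elsepart stmt rest: add FIRST(stmt rest) = { e, p, w }.
In elsepart -> w elsepart elsepart stmt: add FIRST(elsepart stmt) = { e, p, w }.
In elsepart -> w elsepart elsepart stmt: add FIRST(stmt) = { e, p, w }.
Union: FOLLOW(elsepart) = { EOF, d, e, p, w }.

{ EOF, d, e, p, w }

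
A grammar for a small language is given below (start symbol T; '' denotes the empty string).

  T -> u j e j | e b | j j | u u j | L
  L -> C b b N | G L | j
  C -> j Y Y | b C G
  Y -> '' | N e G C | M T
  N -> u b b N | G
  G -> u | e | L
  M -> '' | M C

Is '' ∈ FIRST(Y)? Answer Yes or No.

Yes

Y has an ''-production, so Y ⇒ ''.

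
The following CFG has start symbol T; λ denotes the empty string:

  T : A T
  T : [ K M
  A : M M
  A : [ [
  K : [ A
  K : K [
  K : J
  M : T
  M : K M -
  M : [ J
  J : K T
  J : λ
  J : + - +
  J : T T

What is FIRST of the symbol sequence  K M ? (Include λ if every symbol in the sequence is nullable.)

{ +, [ }

Add FIRST(K)\{λ} = { +, [ }; K is nullable, continue.
Add FIRST(M) = { +, [ }; M is not nullable, stop.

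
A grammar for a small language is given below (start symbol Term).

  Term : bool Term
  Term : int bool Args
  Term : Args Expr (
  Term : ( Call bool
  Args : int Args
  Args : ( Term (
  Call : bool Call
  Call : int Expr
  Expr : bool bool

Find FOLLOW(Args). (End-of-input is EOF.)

{ EOF, (, bool }

In Term : int bool Args: Args is at the end, add FOLLOW(Term) = { EOF, ( }.
In Term : Args Expr (: add FIRST(Expr () = { bool }.
In Args : int Args: Args is at the end, add FOLLOW(Args) = { EOF, (, bool }.
Union: FOLLOW(Args) = { EOF, (, bool }.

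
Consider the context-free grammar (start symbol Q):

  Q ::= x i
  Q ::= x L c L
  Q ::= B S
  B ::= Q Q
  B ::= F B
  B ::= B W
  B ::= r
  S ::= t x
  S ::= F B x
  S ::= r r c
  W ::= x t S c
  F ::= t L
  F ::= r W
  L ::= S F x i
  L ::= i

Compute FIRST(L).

From L ::= S F x i: add FIRST(S) = { r, t }.
L ::= i contributes {i}.
Union: FIRST(L) = { i, r, t }.

{ i, r, t }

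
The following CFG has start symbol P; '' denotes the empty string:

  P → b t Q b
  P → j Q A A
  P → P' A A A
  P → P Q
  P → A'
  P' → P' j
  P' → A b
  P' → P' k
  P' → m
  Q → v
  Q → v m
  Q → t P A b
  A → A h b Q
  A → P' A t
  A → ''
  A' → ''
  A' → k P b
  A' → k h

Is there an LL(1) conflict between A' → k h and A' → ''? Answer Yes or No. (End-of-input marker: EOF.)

FIRST(k h) = { k } and FIRST('') = { '' }.
The second is nullable but FOLLOW(A') = { EOF, b, h, m, t, v } is disjoint from FIRST of the first.

No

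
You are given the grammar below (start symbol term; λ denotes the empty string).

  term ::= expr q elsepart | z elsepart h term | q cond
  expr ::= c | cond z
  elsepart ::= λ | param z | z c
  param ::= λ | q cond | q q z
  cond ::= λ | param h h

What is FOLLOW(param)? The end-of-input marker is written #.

In elsepart ::= param z: add FIRST(z) = { z }.
In cond ::= param h h: add FIRST(h h) = { h }.
Union: FOLLOW(param) = { h, z }.

{ h, z }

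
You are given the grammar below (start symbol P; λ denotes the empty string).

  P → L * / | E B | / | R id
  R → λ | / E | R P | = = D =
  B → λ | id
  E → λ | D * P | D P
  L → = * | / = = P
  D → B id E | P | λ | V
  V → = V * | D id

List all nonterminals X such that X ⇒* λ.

{ B, D, E, P, R }

Directly nullable (have an λ-production): R, B, E, D.
P → E B with every symbol nullable, so P is nullable.
No other nonterminal has a production whose RHS symbols are all nullable.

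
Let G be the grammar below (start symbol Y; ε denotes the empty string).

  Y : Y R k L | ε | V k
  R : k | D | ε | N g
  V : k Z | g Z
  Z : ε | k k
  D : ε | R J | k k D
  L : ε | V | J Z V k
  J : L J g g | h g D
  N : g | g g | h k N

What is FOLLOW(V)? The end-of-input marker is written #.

In Y : V k: add FIRST(k) = { k }.
In L : V: V is at the end, add FOLLOW(L) = { #, g, h, k }.
In L : J Z V k: add FIRST(k) = { k }.
Union: FOLLOW(V) = { #, g, h, k }.

{ #, g, h, k }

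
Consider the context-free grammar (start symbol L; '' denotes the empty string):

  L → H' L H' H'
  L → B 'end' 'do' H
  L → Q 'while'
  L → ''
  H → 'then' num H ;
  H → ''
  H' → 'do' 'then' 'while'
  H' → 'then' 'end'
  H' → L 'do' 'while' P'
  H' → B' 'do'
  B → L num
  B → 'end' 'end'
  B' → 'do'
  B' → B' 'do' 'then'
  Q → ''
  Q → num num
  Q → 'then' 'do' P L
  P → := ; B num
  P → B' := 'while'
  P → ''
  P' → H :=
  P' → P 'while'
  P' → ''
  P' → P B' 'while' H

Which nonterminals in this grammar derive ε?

{ H, L, P, P', Q }

Directly nullable (have an ''-production): L, H, Q, P, P'.
No other nonterminal has a production whose RHS symbols are all nullable.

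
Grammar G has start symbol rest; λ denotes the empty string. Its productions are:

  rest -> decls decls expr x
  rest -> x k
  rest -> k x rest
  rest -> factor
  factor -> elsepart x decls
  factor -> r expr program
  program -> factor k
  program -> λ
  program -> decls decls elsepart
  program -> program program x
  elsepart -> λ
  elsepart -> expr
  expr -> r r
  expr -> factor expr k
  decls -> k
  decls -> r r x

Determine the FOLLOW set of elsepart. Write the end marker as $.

{ $, k, r, x }

In factor -> elsepart x decls: add FIRST(x decls) = { x }.
In program -> decls decls elsepart: elsepart is at the end, add FOLLOW(program) = { $, k, r, x }.
Union: FOLLOW(elsepart) = { $, k, r, x }.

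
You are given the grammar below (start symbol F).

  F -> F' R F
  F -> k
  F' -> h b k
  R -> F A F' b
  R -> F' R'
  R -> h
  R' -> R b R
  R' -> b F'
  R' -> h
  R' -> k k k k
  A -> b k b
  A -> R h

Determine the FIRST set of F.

{ h, k }

From F -> F' R F: add FIRST(F') = { h }.
F -> k contributes {k}.
Union: FIRST(F) = { h, k }.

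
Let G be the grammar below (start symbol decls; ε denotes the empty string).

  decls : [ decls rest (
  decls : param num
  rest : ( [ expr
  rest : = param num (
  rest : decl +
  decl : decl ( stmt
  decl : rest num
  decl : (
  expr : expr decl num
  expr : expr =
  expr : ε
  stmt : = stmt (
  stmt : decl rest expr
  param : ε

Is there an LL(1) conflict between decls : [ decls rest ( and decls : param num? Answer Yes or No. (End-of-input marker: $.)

FIRST([ decls rest () = { [ } and FIRST(param num) = { num }.
The FIRST sets are disjoint and neither alternative is nullable — no conflict.

No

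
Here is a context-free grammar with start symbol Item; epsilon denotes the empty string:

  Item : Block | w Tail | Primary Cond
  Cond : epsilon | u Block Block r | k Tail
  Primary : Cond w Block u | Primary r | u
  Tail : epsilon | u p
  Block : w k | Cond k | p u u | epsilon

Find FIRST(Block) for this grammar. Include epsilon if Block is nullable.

{ k, p, u, w, epsilon }

Block : w k contributes {w}.
From Block : Cond k: Cond nullable, take FIRST(Cond) ∪ {k} = { k, u }.
Block : p u u contributes {p}.
Block : epsilon contributes epsilon.
Union: FIRST(Block) = { k, p, u, w, epsilon }.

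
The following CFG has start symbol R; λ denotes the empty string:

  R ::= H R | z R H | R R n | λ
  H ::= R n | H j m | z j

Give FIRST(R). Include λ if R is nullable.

{ n, z, λ }

From R ::= H R: add FIRST(H) = { n, z }.
R ::= z R H contributes {z}.
From R ::= R R n: R, R nullable, take FIRST(R) ∪ FIRST(R) ∪ {n} = { n, z }.
R ::= λ contributes λ.
Union: FIRST(R) = { n, z, λ }.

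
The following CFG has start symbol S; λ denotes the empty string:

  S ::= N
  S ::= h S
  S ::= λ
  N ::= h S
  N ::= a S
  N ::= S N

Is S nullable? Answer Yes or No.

Yes

S has an λ-production, so S ⇒ λ.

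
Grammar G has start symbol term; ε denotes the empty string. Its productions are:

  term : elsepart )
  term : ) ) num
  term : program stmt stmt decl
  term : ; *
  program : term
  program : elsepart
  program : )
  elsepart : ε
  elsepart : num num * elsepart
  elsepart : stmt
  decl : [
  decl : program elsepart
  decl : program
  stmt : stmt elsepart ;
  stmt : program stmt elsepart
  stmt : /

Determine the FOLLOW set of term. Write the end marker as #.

term is the start symbol, so # ∈ FOLLOW(term).
In program : term: term is at the end, add FOLLOW(program) = { #, ), /, ;, num }.
Union: FOLLOW(term) = { #, ), /, ;, num }.

{ #, ), /, ;, num }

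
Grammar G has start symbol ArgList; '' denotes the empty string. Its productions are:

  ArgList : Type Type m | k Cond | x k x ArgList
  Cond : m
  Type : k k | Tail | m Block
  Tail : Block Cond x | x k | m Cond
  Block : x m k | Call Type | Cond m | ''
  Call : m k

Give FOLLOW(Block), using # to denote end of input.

In Type : m Block: Block is at the end, add FOLLOW(Type) = { k, m, x }.
In Tail : Block Cond x: add FIRST(Cond x) = { m }.
Union: FOLLOW(Block) = { k, m, x }.

{ k, m, x }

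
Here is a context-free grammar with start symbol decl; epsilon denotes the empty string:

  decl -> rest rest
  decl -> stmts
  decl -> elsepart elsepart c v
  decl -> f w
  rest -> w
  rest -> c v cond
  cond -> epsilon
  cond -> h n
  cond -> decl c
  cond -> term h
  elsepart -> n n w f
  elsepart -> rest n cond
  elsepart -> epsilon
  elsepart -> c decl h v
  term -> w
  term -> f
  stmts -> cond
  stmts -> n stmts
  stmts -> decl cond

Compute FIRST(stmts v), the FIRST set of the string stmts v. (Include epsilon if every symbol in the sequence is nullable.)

Add FIRST(stmts)\{epsilon} = { c, f, h, n, w }; stmts is nullable, continue.
v is a terminal; add {v} and stop.

{ c, f, h, n, v, w }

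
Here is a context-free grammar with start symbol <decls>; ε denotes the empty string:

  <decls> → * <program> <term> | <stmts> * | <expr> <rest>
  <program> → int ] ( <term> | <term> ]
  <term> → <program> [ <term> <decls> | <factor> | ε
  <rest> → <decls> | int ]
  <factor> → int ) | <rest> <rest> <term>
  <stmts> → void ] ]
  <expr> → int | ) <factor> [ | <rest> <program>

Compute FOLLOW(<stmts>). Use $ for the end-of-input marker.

{ * }

In <decls> → <stmts> *: add FIRST(*) = { * }.
Union: FOLLOW(<stmts>) = { * }.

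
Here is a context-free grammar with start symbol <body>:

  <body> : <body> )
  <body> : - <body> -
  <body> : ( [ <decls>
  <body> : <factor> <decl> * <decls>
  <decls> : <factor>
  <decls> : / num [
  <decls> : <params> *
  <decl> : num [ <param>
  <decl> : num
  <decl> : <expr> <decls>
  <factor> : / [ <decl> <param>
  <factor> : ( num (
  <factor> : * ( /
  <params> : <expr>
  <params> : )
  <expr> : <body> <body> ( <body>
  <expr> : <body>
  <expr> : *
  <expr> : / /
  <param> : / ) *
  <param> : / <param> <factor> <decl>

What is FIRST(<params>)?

From <params> : <expr>: add FIRST(<expr>) = { (, *, -, / }.
<params> : ) contributes {)}.
Union: FIRST(<params>) = { (, ), *, -, / }.

{ (, ), *, -, / }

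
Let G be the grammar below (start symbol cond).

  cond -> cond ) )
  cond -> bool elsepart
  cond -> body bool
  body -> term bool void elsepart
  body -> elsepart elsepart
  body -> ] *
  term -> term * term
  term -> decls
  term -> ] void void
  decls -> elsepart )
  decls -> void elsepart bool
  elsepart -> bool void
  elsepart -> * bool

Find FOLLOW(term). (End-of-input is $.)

In body -> term bool void elsepart: add FIRST(bool void elsepart) = { bool }.
In term -> term * term: add FIRST(* term) = { * }.
In term -> term * term: term is at the end, add FOLLOW(term) = { *, bool }.
Union: FOLLOW(term) = { *, bool }.

{ *, bool }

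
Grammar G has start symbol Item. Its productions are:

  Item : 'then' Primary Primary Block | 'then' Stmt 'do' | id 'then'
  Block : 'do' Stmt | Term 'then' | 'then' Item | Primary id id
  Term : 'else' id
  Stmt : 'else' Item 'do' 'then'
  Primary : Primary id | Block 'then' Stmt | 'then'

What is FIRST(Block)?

Block : 'do' Stmt contributes {'do'}.
From Block : Term 'then': add FIRST(Term) = { 'else' }.
Block : 'then' Item contributes {'then'}.
From Block : Primary id id: add FIRST(Primary) = { 'do', 'else', 'then' }.
Union: FIRST(Block) = { 'do', 'else', 'then' }.

{ 'do', 'else', 'then' }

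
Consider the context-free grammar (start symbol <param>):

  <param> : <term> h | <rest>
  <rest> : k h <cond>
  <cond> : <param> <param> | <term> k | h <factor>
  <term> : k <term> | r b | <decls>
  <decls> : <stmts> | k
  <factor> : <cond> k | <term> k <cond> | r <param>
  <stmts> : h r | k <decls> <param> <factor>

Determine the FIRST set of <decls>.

{ h, k }

From <decls> : <stmts>: add FIRST(<stmts>) = { h, k }.
<decls> : k contributes {k}.
Union: FIRST(<decls>) = { h, k }.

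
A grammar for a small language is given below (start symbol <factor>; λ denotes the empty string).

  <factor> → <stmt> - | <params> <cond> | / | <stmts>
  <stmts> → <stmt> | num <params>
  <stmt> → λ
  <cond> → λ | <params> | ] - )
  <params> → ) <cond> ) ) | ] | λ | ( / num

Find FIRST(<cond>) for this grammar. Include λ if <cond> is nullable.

{ (, ), ], λ }

<cond> → λ contributes λ.
From <cond> → <params>: add FIRST(<params>) = { (, ), ], λ } (including λ since <params> is nullable).
<cond> → ] - ) contributes {]}.
Union: FIRST(<cond>) = { (, ), ], λ }.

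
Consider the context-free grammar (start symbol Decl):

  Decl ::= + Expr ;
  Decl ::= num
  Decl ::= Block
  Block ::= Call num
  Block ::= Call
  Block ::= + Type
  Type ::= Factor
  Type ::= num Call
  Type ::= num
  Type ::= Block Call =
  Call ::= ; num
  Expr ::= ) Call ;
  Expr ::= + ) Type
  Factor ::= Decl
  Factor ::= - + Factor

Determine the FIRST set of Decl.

Decl ::= + Expr ; contributes {+}.
Decl ::= num contributes {num}.
From Decl ::= Block: add FIRST(Block) = { +, ; }.
Union: FIRST(Decl) = { +, ;, num }.

{ +, ;, num }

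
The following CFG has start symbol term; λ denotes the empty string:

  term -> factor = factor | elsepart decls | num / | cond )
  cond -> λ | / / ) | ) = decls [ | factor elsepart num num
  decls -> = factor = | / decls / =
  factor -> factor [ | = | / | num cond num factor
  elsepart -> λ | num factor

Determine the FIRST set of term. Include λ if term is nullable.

From term -> factor = factor: add FIRST(factor) = { /, =, num }.
From term -> elsepart decls: elsepart nullable, take FIRST(elsepart) ∪ FIRST(decls) = { /, =, num }.
term -> num / contributes {num}.
From term -> cond ): cond nullable, take FIRST(cond) ∪ {)} = { ), /, =, num }.
Union: FIRST(term) = { ), /, =, num }.

{ ), /, =, num }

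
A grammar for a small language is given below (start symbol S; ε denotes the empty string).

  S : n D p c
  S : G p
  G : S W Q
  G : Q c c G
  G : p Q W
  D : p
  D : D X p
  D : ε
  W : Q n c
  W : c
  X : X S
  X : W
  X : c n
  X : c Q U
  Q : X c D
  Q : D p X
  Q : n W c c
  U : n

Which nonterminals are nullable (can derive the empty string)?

{ D }

Directly nullable (have an ε-production): D.
No other nonterminal has a production whose RHS symbols are all nullable.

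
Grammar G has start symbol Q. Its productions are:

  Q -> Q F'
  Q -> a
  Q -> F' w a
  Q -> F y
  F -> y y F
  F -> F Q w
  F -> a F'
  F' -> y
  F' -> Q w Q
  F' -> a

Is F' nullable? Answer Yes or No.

No nonterminal in this grammar is nullable.
No production of F' has an RHS whose symbols are all nullable, so F' is not nullable.

No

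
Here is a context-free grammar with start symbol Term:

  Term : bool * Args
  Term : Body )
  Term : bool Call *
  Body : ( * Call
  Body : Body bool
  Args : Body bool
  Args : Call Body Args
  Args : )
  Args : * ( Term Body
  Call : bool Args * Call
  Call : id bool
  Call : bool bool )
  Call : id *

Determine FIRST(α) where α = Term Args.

{ (, bool }

Add FIRST(Term) = { (, bool }; Term is not nullable, stop.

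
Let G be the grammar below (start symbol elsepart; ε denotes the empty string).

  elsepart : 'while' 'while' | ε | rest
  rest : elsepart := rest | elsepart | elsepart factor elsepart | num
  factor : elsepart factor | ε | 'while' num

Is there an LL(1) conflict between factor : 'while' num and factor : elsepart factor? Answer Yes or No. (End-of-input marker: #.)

Yes

FIRST('while' num) = { 'while' } and FIRST(elsepart factor) = { 'while', :=, num, ε }.
Both contain 'while', so the two alternatives are not disjoint — LL(1) conflict.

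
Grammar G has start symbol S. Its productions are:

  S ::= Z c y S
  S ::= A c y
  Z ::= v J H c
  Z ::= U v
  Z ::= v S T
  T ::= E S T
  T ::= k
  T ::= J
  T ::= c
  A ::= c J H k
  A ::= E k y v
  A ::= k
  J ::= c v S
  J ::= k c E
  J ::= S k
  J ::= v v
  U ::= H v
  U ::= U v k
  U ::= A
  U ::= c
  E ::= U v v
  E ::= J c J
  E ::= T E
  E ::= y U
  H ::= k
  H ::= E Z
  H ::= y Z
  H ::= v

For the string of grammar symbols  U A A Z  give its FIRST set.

Add FIRST(U) = { c, k, v, y }; U is not nullable, stop.

{ c, k, v, y }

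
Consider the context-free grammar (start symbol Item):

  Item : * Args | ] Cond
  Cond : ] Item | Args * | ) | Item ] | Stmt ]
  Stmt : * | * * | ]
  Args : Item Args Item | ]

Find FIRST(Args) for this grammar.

{ *, ] }

From Args : Item Args Item: add FIRST(Item) = { *, ] }.
Args : ] contributes {]}.
Union: FIRST(Args) = { *, ] }.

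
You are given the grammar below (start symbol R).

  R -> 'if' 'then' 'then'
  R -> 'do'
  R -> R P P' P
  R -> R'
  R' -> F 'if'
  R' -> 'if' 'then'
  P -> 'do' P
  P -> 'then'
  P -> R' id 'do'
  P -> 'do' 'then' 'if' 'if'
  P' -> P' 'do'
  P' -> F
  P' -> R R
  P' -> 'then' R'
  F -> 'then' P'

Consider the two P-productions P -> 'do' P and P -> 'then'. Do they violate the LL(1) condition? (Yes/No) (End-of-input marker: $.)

No

FIRST('do' P) = { 'do' } and FIRST('then') = { 'then' }.
The FIRST sets are disjoint and neither alternative is nullable — no conflict.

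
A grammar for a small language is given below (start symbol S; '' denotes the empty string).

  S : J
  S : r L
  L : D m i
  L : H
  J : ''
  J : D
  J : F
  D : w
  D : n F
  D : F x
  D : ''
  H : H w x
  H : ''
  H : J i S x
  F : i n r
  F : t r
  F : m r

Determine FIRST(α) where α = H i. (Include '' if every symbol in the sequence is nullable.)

{ i, m, n, t, w }

Add FIRST(H)\{''} = { i, m, n, t, w }; H is nullable, continue.
i is a terminal; add {i} and stop.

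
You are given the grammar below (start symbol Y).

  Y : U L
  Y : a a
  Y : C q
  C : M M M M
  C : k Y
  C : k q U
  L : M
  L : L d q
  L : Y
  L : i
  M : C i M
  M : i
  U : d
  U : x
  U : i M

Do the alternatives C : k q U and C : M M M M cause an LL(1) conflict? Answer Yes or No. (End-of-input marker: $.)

Yes

FIRST(k q U) = { k } and FIRST(M M M M) = { i, k }.
Both contain k, so the two alternatives are not disjoint — LL(1) conflict.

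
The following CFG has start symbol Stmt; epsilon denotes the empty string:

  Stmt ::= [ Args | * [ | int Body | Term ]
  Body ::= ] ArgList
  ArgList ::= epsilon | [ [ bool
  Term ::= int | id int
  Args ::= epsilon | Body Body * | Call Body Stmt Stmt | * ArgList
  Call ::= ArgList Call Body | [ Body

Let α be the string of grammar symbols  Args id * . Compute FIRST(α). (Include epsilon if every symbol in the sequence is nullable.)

Add FIRST(Args)\{epsilon} = { *, [, ] }; Args is nullable, continue.
id is a terminal; add {id} and stop.

{ *, [, ], id }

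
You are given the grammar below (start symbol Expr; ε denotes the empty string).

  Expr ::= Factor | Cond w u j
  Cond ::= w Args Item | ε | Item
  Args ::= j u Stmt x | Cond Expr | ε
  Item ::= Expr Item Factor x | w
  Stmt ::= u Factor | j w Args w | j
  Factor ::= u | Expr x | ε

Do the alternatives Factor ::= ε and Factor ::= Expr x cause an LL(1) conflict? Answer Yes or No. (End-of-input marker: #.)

FIRST(ε) = { ε } and FIRST(Expr x) = { u, w, x }.
The first alternative is nullable and FOLLOW(Factor) = { #, u, w, x } shares u with FIRST of the second — conflict.

Yes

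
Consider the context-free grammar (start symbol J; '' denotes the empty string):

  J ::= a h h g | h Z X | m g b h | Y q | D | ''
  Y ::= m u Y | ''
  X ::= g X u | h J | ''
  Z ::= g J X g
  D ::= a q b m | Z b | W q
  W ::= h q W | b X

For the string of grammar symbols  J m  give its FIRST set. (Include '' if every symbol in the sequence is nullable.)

{ a, b, g, h, m, q }

Add FIRST(J)\{''} = { a, b, g, h, m, q }; J is nullable, continue.
m is a terminal; add {m} and stop.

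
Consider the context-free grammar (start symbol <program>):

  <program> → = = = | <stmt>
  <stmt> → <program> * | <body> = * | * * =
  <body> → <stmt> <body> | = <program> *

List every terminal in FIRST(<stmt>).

{ *, = }

From <stmt> → <program> *: add FIRST(<program>) = { *, = }.
From <stmt> → <body> = *: add FIRST(<body>) = { *, = }.
<stmt> → * * = contributes {*}.
Union: FIRST(<stmt>) = { *, = }.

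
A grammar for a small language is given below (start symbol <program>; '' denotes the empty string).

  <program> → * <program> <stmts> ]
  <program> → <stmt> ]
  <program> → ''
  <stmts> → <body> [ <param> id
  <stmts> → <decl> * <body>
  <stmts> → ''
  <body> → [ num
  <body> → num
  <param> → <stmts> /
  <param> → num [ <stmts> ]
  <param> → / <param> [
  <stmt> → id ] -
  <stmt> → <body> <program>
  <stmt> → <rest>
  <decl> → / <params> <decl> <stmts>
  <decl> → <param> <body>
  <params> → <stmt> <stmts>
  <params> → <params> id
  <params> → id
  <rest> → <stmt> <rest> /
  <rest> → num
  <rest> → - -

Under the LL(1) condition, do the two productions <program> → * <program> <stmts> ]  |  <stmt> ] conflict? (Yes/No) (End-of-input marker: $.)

FIRST(* <program> <stmts> ]) = { * } and FIRST(<stmt> ]) = { -, [, id, num }.
The FIRST sets are disjoint and neither alternative is nullable — no conflict.

No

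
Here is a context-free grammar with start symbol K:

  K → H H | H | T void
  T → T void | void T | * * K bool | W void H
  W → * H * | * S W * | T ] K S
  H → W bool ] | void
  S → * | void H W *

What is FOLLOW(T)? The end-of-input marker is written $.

In K → T void: add FIRST(void) = { void }.
In T → T void: add FIRST(void) = { void }.
In T → void T: T is at the end, add FOLLOW(T) = { ], void }.
In W → T ] K S: add FIRST(] K S) = { ] }.
Union: FOLLOW(T) = { ], void }.

{ ], void }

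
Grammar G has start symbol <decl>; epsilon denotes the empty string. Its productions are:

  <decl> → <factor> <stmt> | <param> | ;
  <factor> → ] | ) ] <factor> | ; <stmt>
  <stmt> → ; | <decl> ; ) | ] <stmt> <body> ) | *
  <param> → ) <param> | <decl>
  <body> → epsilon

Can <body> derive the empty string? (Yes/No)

<body> has an epsilon-production, so <body> ⇒ epsilon.

Yes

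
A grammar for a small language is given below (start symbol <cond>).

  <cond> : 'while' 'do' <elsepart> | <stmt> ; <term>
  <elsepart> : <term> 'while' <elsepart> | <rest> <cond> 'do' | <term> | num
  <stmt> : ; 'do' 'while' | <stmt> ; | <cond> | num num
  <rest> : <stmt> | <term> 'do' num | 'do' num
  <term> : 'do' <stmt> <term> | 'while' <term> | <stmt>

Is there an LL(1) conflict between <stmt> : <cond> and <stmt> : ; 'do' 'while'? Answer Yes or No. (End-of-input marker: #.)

Yes

FIRST(<cond>) = { 'while', ;, num } and FIRST(; 'do' 'while') = { ; }.
Both contain ;, so the two alternatives are not disjoint — LL(1) conflict.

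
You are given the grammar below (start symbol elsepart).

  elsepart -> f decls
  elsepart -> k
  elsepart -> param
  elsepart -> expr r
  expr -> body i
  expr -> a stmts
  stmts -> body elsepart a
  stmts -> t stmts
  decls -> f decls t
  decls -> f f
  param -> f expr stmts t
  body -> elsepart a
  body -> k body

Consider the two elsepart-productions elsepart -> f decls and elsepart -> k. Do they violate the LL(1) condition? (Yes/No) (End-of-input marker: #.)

No

FIRST(f decls) = { f } and FIRST(k) = { k }.
The FIRST sets are disjoint and neither alternative is nullable — no conflict.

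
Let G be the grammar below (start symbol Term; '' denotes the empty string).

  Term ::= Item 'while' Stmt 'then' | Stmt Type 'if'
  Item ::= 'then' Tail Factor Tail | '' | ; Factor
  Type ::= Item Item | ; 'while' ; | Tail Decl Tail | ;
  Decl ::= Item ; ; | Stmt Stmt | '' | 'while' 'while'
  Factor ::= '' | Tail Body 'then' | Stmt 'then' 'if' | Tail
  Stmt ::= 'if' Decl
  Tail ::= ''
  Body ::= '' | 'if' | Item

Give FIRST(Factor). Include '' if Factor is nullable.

{ 'if', 'then', ;, '' }

Factor ::= '' contributes ''.
From Factor ::= Tail Body 'then': Tail, Body nullable, take FIRST(Tail) ∪ FIRST(Body) ∪ {'then'} = { 'if', 'then', ; }.
From Factor ::= Stmt 'then' 'if': add FIRST(Stmt) = { 'if' }.
From Factor ::= Tail: add FIRST(Tail) = { '' } (including '' since Tail is nullable).
Union: FIRST(Factor) = { 'if', 'then', ;, '' }.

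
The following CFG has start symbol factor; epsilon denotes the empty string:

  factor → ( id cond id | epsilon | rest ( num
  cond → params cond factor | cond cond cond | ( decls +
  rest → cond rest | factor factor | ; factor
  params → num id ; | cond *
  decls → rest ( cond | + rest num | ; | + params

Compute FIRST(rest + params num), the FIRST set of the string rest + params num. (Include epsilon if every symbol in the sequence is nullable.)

Add FIRST(rest)\{epsilon} = { (, ;, num }; rest is nullable, continue.
+ is a terminal; add {+} and stop.

{ (, +, ;, num }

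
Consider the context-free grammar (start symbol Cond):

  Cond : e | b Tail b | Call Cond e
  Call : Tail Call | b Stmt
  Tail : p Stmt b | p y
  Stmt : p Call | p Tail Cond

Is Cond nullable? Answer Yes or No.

No

No nonterminal in this grammar is nullable.
No production of Cond has an RHS whose symbols are all nullable, so Cond is not nullable.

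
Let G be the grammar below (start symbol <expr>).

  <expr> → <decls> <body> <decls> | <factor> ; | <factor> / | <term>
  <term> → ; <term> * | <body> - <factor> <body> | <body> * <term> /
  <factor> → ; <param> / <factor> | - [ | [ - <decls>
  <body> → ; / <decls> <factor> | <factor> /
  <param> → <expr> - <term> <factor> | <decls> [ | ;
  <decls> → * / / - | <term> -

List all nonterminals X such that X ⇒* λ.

{ } (none)

No nonterminal has an empty production or an RHS whose symbols are all nullable.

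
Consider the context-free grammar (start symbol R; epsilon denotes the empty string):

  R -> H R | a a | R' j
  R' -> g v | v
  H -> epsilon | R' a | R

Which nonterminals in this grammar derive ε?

{ H }

Directly nullable (have an epsilon-production): H.
No other nonterminal has a production whose RHS symbols are all nullable.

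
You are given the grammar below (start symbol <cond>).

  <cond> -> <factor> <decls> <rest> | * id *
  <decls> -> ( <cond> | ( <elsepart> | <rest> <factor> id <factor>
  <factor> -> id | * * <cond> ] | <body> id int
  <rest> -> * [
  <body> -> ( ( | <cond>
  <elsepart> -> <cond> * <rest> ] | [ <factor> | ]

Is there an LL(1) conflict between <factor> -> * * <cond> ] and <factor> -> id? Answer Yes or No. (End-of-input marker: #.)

FIRST(* * <cond> ]) = { * } and FIRST(id) = { id }.
The FIRST sets are disjoint and neither alternative is nullable — no conflict.

No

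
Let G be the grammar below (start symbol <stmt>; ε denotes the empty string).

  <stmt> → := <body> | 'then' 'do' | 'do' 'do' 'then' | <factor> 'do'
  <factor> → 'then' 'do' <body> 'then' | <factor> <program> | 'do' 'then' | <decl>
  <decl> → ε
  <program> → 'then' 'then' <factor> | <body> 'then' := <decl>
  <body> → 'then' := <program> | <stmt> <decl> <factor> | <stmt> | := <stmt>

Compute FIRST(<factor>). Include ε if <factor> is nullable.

<factor> → 'then' 'do' <body> 'then' contributes {'then'}.
From <factor> → <factor> <program>: <factor> nullable, take FIRST(<factor>) ∪ FIRST(<program>) = { 'do', 'then', := }.
<factor> → 'do' 'then' contributes {'do'}.
From <factor> → <decl>: add FIRST(<decl>) = { ε } (including ε since <decl> is nullable).
Union: FIRST(<factor>) = { 'do', 'then', :=, ε }.

{ 'do', 'then', :=, ε }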